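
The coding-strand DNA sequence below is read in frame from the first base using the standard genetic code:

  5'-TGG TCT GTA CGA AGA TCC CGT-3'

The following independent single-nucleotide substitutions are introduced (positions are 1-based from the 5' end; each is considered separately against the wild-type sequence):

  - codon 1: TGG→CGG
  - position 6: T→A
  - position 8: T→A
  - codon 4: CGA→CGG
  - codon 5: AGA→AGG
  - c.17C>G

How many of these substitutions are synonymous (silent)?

3

Codon 1: TGG (Trp) → CGG (Arg) — missense.
Codon 2: TCT (Ser) → TCA (Ser) — synonymous.
Codon 3: GTA (Val) → GAA (Glu) — missense.
Codon 4: CGA (Arg) → CGG (Arg) — synonymous.
Codon 5: AGA (Arg) → AGG (Arg) — synonymous.
Codon 6: TCC (Ser) → TGC (Cys) — missense.
Synonymous: 3 of 6.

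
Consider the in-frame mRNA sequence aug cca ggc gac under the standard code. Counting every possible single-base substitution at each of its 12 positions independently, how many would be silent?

Codon 1 (AUG, Met): 0 synonymous substitutions.
Codon 2 (CCA, Pro): 3 synonymous substitutions.
Codon 3 (GGC, Gly): 3 synonymous substitutions.
Codon 4 (GAC, Asp): 1 synonymous substitution.
Total: 0 + 3 + 3 + 1 = 7.

7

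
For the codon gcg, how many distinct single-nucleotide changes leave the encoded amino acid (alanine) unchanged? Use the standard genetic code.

3

Position 1: none → 0 synonymous.
Position 2: none → 0 synonymous.
Position 3: GCT, GCC, GCA → 3 synonymous.
Total: 0 + 0 + 3 = 3.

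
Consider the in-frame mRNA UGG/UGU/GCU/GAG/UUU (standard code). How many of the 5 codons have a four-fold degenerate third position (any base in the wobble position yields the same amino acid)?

Codon 1 UGG (Trp): third position 1-fold.
Codon 2 UGU (Cys): third position 2-fold.
Codon 3 GCU (Ala): third position 4-fold.
Codon 4 GAG (Glu): third position 2-fold.
Codon 5 UUU (Phe): third position 2-fold.
Four-fold degenerate third positions: 1.

1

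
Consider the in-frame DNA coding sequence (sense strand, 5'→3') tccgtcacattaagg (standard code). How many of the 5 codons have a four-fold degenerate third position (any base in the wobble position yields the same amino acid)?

Codon 1 TCC (Ser): third position 4-fold.
Codon 2 GTC (Val): third position 4-fold.
Codon 3 ACA (Thr): third position 4-fold.
Codon 4 TTA (Leu): third position 2-fold.
Codon 5 AGG (Arg): third position 2-fold.
Four-fold degenerate third positions: 3.

3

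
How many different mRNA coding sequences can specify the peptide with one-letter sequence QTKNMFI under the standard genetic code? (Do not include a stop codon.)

Gln: 2 codons.
Thr: 4 codons.
Lys: 2 codons.
Asn: 2 codons.
Met: 1 codon.
Phe: 2 codons.
Ile: 3 codons.
2 × 4 × 2 × 2 × 1 × 2 × 3 = 192.

192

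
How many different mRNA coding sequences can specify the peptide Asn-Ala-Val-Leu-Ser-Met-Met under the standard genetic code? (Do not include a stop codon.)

Asn: 2 codons.
Ala: 4 codons.
Val: 4 codons.
Leu: 6 codons.
Ser: 6 codons.
Met: 1 codon.
Met: 1 codon.
2 × 4 × 4 × 6 × 6 × 1 × 1 = 1152.

1152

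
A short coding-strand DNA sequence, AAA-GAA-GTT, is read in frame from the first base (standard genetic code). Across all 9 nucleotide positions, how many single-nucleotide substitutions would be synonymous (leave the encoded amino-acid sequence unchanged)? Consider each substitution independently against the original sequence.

Codon 1 (AAA, Lys): 1 synonymous substitution.
Codon 2 (GAA, Glu): 1 synonymous substitution.
Codon 3 (GTT, Val): 3 synonymous substitutions.
Total: 1 + 1 + 3 = 5.

5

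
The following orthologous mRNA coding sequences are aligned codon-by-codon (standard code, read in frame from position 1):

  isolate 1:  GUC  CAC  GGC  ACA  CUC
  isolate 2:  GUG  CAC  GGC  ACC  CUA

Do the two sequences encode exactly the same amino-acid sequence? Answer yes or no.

yes

Codon 1: GUC Val / GUG Val — synonymous.
Codon 2: CAC His / CAC His — identical.
Codon 3: GGC Gly / GGC Gly — identical.
Codon 4: ACA Thr / ACC Thr — synonymous.
Codon 5: CUC Leu / CUA Leu — synonymous.
Nonsynonymous differences: 0 → same protein.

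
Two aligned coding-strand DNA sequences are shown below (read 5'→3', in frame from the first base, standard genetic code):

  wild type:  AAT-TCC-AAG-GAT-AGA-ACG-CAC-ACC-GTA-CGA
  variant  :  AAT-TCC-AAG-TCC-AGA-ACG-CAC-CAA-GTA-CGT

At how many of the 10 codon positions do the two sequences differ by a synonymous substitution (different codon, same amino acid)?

1

Codon 1: AAT Asn / AAT Asn — identical.
Codon 2: TCC Ser / TCC Ser — identical.
Codon 3: AAG Lys / AAG Lys — identical.
Codon 4: GAT Asp / TCC Ser — nonsynonymous.
Codon 5: AGA Arg / AGA Arg — identical.
Codon 6: ACG Thr / ACG Thr — identical.
Codon 7: CAC His / CAC His — identical.
Codon 8: ACC Thr / CAA Gln — nonsynonymous.
Codon 9: GTA Val / GTA Val — identical.
Codon 10: CGA Arg / CGT Arg — synonymous.
Synonymous differences: 1.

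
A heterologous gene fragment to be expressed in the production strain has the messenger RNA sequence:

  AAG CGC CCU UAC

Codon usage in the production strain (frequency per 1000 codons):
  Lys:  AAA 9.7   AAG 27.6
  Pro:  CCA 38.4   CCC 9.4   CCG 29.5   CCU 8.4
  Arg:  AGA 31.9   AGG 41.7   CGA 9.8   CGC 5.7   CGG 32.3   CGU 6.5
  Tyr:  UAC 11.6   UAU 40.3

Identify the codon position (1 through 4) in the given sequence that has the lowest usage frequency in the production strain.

Codon 1 AAG (Lys): 27.6 per 1000.
Codon 2 CGC (Arg): 5.7 per 1000.
Codon 3 CCU (Pro): 8.4 per 1000.
Codon 4 UAC (Tyr): 11.6 per 1000.
Lowest frequency is 5.7 at codon 2.

2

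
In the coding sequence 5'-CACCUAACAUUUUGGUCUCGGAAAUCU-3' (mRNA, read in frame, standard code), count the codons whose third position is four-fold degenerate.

5

Codon 1 CAC (His): third position 2-fold.
Codon 2 CUA (Leu): third position 4-fold.
Codon 3 ACA (Thr): third position 4-fold.
Codon 4 UUU (Phe): third position 2-fold.
Codon 5 UGG (Trp): third position 1-fold.
Codon 6 UCU (Ser): third position 4-fold.
Codon 7 CGG (Arg): third position 4-fold.
Codon 8 AAA (Lys): third position 2-fold.
Codon 9 UCU (Ser): third position 4-fold.
Four-fold degenerate third positions: 5.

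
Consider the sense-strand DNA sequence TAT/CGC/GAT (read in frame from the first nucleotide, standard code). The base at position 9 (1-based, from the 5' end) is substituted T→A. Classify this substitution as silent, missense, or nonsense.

Position 9 falls in codon 3: GAT → Asp.
After the substitution the codon is GAA → Glu.
Asp ≠ Glu, so this is a missense mutation.

missense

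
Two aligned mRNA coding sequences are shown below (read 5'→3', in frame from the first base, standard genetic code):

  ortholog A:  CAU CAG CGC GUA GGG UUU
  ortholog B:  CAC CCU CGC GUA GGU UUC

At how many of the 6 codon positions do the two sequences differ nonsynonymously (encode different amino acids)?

Codon 1: CAU His / CAC His — synonymous.
Codon 2: CAG Gln / CCU Pro — nonsynonymous.
Codon 3: CGC Arg / CGC Arg — identical.
Codon 4: GUA Val / GUA Val — identical.
Codon 5: GGG Gly / GGU Gly — synonymous.
Codon 6: UUU Phe / UUC Phe — synonymous.
Nonsynonymous differences: 1.

1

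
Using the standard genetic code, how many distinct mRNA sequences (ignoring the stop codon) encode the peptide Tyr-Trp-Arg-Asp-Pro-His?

Tyr: 2 codons.
Trp: 1 codon.
Arg: 6 codons.
Asp: 2 codons.
Pro: 4 codons.
His: 2 codons.
2 × 1 × 6 × 2 × 4 × 2 = 192.

192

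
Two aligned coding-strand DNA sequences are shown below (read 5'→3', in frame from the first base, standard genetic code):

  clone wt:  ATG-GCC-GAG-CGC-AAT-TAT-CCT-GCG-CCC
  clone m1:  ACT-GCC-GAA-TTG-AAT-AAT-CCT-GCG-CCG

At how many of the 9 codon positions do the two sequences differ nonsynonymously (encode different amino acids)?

3

Codon 1: ATG Met / ACT Thr — nonsynonymous.
Codon 2: GCC Ala / GCC Ala — identical.
Codon 3: GAG Glu / GAA Glu — synonymous.
Codon 4: CGC Arg / TTG Leu — nonsynonymous.
Codon 5: AAT Asn / AAT Asn — identical.
Codon 6: TAT Tyr / AAT Asn — nonsynonymous.
Codon 7: CCT Pro / CCT Pro — identical.
Codon 8: GCG Ala / GCG Ala — identical.
Codon 9: CCC Pro / CCG Pro — synonymous.
Nonsynonymous differences: 3.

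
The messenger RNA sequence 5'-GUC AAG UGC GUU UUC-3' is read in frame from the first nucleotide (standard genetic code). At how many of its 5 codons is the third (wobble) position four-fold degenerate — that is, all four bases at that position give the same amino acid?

Codon 1 GUC (Val): third position 4-fold.
Codon 2 AAG (Lys): third position 2-fold.
Codon 3 UGC (Cys): third position 2-fold.
Codon 4 GUU (Val): third position 4-fold.
Codon 5 UUC (Phe): third position 2-fold.
Four-fold degenerate third positions: 2.

2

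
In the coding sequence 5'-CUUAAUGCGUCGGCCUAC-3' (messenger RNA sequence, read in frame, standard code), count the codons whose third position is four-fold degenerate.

4

Codon 1 CUU (Leu): third position 4-fold.
Codon 2 AAU (Asn): third position 2-fold.
Codon 3 GCG (Ala): third position 4-fold.
Codon 4 UCG (Ser): third position 4-fold.
Codon 5 GCC (Ala): third position 4-fold.
Codon 6 UAC (Tyr): third position 2-fold.
Four-fold degenerate third positions: 4.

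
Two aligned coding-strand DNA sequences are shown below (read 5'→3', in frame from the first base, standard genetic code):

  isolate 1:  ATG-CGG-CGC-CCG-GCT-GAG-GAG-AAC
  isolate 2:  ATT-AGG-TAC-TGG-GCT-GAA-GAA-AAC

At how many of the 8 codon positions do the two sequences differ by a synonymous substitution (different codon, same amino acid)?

3

Codon 1: ATG Met / ATT Ile — nonsynonymous.
Codon 2: CGG Arg / AGG Arg — synonymous.
Codon 3: CGC Arg / TAC Tyr — nonsynonymous.
Codon 4: CCG Pro / TGG Trp — nonsynonymous.
Codon 5: GCT Ala / GCT Ala — identical.
Codon 6: GAG Glu / GAA Glu — synonymous.
Codon 7: GAG Glu / GAA Glu — synonymous.
Codon 8: AAC Asn / AAC Asn — identical.
Synonymous differences: 3.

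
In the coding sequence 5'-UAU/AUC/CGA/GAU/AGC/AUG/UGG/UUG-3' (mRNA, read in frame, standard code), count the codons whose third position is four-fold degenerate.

Codon 1 UAU (Tyr): third position 2-fold.
Codon 2 AUC (Ile): third position 3-fold.
Codon 3 CGA (Arg): third position 4-fold.
Codon 4 GAU (Asp): third position 2-fold.
Codon 5 AGC (Ser): third position 2-fold.
Codon 6 AUG (Met): third position 1-fold.
Codon 7 UGG (Trp): third position 1-fold.
Codon 8 UUG (Leu): third position 2-fold.
Four-fold degenerate third positions: 1.

1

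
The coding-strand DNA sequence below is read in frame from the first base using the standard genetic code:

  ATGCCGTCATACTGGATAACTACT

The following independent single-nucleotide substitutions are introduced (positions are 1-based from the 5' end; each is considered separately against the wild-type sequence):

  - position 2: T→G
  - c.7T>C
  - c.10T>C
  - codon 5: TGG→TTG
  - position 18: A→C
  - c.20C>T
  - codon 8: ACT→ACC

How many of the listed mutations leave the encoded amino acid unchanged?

2

Codon 1: ATG (Met) → AGG (Arg) — missense.
Codon 3: TCA (Ser) → CCA (Pro) — missense.
Codon 4: TAC (Tyr) → CAC (His) — missense.
Codon 5: TGG (Trp) → TTG (Leu) — missense.
Codon 6: ATA (Ile) → ATC (Ile) — synonymous.
Codon 7: ACT (Thr) → ATT (Ile) — missense.
Codon 8: ACT (Thr) → ACC (Thr) — synonymous.
Synonymous: 2 of 7.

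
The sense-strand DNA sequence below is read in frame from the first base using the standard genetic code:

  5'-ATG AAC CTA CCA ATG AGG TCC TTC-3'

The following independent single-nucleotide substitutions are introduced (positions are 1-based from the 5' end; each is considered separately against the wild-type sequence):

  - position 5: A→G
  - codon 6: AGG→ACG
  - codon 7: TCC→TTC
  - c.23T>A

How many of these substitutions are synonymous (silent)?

0

Codon 2: AAC (Asn) → AGC (Ser) — missense.
Codon 6: AGG (Arg) → ACG (Thr) — missense.
Codon 7: TCC (Ser) → TTC (Phe) — missense.
Codon 8: TTC (Phe) → TAC (Tyr) — missense.
Synonymous: 0 of 4.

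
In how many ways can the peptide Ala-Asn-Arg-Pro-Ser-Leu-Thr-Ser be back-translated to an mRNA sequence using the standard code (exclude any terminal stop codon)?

165888

Ala: 4 codons.
Asn: 2 codons.
Arg: 6 codons.
Pro: 4 codons.
Ser: 6 codons.
Leu: 6 codons.
Thr: 4 codons.
Ser: 6 codons.
4 × 2 × 6 × 4 × 6 × 6 × 4 × 6 = 165888.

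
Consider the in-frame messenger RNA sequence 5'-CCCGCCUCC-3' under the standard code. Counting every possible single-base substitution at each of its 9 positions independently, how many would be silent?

9

Codon 1 (CCC, Pro): 3 synonymous substitutions.
Codon 2 (GCC, Ala): 3 synonymous substitutions.
Codon 3 (UCC, Ser): 3 synonymous substitutions.
Total: 3 + 3 + 3 = 9.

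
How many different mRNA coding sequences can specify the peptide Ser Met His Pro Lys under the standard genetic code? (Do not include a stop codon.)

Ser: 6 codons.
Met: 1 codon.
His: 2 codons.
Pro: 4 codons.
Lys: 2 codons.
6 × 1 × 2 × 4 × 2 = 96.

96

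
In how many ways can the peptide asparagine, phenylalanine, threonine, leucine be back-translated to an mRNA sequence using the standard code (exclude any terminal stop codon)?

96

Asn: 2 codons.
Phe: 2 codons.
Thr: 4 codons.
Leu: 6 codons.
2 × 2 × 4 × 6 = 96.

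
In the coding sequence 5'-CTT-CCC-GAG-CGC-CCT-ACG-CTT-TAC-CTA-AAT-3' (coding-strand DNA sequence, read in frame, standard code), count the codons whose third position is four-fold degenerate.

7

Codon 1 CTT (Leu): third position 4-fold.
Codon 2 CCC (Pro): third position 4-fold.
Codon 3 GAG (Glu): third position 2-fold.
Codon 4 CGC (Arg): third position 4-fold.
Codon 5 CCT (Pro): third position 4-fold.
Codon 6 ACG (Thr): third position 4-fold.
Codon 7 CTT (Leu): third position 4-fold.
Codon 8 TAC (Tyr): third position 2-fold.
Codon 9 CTA (Leu): third position 4-fold.
Codon 10 AAT (Asn): third position 2-fold.
Four-fold degenerate third positions: 7.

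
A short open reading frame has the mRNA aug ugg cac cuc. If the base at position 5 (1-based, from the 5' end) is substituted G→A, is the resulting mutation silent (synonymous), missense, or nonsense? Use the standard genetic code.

nonsense

Position 5 falls in codon 2: UGG → Trp.
After the substitution the codon is UAG → Stop.
The new codon is a stop codon, so this is a nonsense mutation.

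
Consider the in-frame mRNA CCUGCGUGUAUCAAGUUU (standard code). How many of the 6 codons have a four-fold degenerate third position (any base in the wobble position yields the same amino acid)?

Codon 1 CCU (Pro): third position 4-fold.
Codon 2 GCG (Ala): third position 4-fold.
Codon 3 UGU (Cys): third position 2-fold.
Codon 4 AUC (Ile): third position 3-fold.
Codon 5 AAG (Lys): third position 2-fold.
Codon 6 UUU (Phe): third position 2-fold.
Four-fold degenerate third positions: 2.

2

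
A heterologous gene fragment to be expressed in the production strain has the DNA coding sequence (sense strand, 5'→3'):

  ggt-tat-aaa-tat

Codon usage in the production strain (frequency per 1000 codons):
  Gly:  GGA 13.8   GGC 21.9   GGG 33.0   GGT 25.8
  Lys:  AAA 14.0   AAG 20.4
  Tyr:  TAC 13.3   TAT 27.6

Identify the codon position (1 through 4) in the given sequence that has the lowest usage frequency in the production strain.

3

Codon 1 GGT (Gly): 25.8 per 1000.
Codon 2 TAT (Tyr): 27.6 per 1000.
Codon 3 AAA (Lys): 14.0 per 1000.
Codon 4 TAT (Tyr): 27.6 per 1000.
Lowest frequency is 14.0 at codon 3.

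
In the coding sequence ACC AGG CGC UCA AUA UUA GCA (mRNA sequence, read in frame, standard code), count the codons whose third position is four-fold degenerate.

4

Codon 1 ACC (Thr): third position 4-fold.
Codon 2 AGG (Arg): third position 2-fold.
Codon 3 CGC (Arg): third position 4-fold.
Codon 4 UCA (Ser): third position 4-fold.
Codon 5 AUA (Ile): third position 3-fold.
Codon 6 UUA (Leu): third position 2-fold.
Codon 7 GCA (Ala): third position 4-fold.
Four-fold degenerate third positions: 4.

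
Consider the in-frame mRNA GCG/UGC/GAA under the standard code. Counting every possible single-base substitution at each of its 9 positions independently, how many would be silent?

5

Codon 1 (GCG, Ala): 3 synonymous substitutions.
Codon 2 (UGC, Cys): 1 synonymous substitution.
Codon 3 (GAA, Glu): 1 synonymous substitution.
Total: 3 + 1 + 1 = 5.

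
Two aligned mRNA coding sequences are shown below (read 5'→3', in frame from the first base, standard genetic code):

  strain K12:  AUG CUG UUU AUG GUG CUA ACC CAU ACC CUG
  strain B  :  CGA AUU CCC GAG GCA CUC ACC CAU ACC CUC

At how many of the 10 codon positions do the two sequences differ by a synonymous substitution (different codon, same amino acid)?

Codon 1: AUG Met / CGA Arg — nonsynonymous.
Codon 2: CUG Leu / AUU Ile — nonsynonymous.
Codon 3: UUU Phe / CCC Pro — nonsynonymous.
Codon 4: AUG Met / GAG Glu — nonsynonymous.
Codon 5: GUG Val / GCA Ala — nonsynonymous.
Codon 6: CUA Leu / CUC Leu — synonymous.
Codon 7: ACC Thr / ACC Thr — identical.
Codon 8: CAU His / CAU His — identical.
Codon 9: ACC Thr / ACC Thr — identical.
Codon 10: CUG Leu / CUC Leu — synonymous.
Synonymous differences: 2.

2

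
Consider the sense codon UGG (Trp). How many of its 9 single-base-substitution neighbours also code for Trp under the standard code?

0

Position 1: none → 0 synonymous.
Position 2: none → 0 synonymous.
Position 3: none → 0 synonymous.
Total: 0 + 0 + 0 = 0.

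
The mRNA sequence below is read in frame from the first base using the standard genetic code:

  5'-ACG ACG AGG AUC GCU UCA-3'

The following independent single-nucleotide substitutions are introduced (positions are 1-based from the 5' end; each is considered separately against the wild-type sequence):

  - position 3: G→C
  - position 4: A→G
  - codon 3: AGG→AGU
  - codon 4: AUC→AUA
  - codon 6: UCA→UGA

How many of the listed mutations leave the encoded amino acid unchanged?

2

Codon 1: ACG (Thr) → ACC (Thr) — synonymous.
Codon 2: ACG (Thr) → GCG (Ala) — missense.
Codon 3: AGG (Arg) → AGU (Ser) — missense.
Codon 4: AUC (Ile) → AUA (Ile) — synonymous.
Codon 6: UCA (Ser) → UGA (Stop) — nonsense.
Synonymous: 2 of 5.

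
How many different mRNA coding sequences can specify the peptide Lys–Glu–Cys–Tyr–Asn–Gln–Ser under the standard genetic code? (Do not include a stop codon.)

Lys: 2 codons.
Glu: 2 codons.
Cys: 2 codons.
Tyr: 2 codons.
Asn: 2 codons.
Gln: 2 codons.
Ser: 6 codons.
2 × 2 × 2 × 2 × 2 × 2 × 6 = 384.

384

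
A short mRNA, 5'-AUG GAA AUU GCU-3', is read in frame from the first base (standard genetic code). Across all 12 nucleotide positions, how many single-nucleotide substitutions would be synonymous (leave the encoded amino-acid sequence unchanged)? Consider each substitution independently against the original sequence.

6

Codon 1 (AUG, Met): 0 synonymous substitutions.
Codon 2 (GAA, Glu): 1 synonymous substitution.
Codon 3 (AUU, Ile): 2 synonymous substitutions.
Codon 4 (GCU, Ala): 3 synonymous substitutions.
Total: 0 + 1 + 2 + 3 = 6.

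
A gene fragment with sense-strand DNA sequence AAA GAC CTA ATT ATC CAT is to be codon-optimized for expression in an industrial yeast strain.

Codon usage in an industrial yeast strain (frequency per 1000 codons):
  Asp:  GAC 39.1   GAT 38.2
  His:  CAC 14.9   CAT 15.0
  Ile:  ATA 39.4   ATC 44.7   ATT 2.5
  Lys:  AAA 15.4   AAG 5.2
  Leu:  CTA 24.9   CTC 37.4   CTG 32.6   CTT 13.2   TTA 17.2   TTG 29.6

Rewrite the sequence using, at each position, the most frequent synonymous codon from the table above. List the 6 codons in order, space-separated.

Codon 1 (Lys): best is AAA at 15.4.
Codon 2 (Asp): best is GAC at 39.1.
Codon 3 (Leu): best is CTC at 37.4.
Codon 4 (Ile): best is ATC at 44.7.
Codon 5 (Ile): best is ATC at 44.7.
Codon 6 (His): best is CAT at 15.0.

AAA GAC CTC ATC ATC CAT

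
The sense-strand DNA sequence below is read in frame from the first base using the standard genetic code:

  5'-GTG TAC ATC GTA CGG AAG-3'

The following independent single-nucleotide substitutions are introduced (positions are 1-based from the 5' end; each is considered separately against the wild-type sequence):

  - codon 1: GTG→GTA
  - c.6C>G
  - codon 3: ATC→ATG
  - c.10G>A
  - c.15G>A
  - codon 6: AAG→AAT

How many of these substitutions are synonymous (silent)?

Codon 1: GTG (Val) → GTA (Val) — synonymous.
Codon 2: TAC (Tyr) → TAG (Stop) — nonsense.
Codon 3: ATC (Ile) → ATG (Met) — missense.
Codon 4: GTA (Val) → ATA (Ile) — missense.
Codon 5: CGG (Arg) → CGA (Arg) — synonymous.
Codon 6: AAG (Lys) → AAT (Asn) — missense.
Synonymous: 2 of 6.

2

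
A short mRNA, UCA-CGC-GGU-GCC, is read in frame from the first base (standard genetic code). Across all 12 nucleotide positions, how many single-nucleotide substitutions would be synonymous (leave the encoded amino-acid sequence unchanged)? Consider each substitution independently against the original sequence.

12

Codon 1 (UCA, Ser): 3 synonymous substitutions.
Codon 2 (CGC, Arg): 3 synonymous substitutions.
Codon 3 (GGU, Gly): 3 synonymous substitutions.
Codon 4 (GCC, Ala): 3 synonymous substitutions.
Total: 3 + 3 + 3 + 3 = 12.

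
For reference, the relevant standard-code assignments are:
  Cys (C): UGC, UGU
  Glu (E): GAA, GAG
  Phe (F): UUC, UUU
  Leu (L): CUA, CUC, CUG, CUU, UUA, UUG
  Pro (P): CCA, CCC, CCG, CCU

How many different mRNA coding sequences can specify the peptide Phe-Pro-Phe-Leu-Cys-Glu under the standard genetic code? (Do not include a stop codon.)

384

Phe: 2 codons.
Pro: 4 codons.
Phe: 2 codons.
Leu: 6 codons.
Cys: 2 codons.
Glu: 2 codons.
2 × 4 × 2 × 6 × 2 × 2 = 384.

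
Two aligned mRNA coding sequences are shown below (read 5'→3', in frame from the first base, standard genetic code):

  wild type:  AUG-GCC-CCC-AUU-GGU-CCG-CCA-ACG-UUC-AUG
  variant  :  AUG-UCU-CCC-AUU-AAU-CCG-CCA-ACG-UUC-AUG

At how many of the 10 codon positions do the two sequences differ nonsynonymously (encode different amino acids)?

2

Codon 1: AUG Met / AUG Met — identical.
Codon 2: GCC Ala / UCU Ser — nonsynonymous.
Codon 3: CCC Pro / CCC Pro — identical.
Codon 4: AUU Ile / AUU Ile — identical.
Codon 5: GGU Gly / AAU Asn — nonsynonymous.
Codon 6: CCG Pro / CCG Pro — identical.
Codon 7: CCA Pro / CCA Pro — identical.
Codon 8: ACG Thr / ACG Thr — identical.
Codon 9: UUC Phe / UUC Phe — identical.
Codon 10: AUG Met / AUG Met — identical.
Nonsynonymous differences: 2.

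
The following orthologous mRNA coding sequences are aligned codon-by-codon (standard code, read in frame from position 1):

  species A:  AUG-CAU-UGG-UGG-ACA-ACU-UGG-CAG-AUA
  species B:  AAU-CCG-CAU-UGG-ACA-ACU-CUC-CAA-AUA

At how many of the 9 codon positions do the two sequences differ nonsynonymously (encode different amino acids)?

Codon 1: AUG Met / AAU Asn — nonsynonymous.
Codon 2: CAU His / CCG Pro — nonsynonymous.
Codon 3: UGG Trp / CAU His — nonsynonymous.
Codon 4: UGG Trp / UGG Trp — identical.
Codon 5: ACA Thr / ACA Thr — identical.
Codon 6: ACU Thr / ACU Thr — identical.
Codon 7: UGG Trp / CUC Leu — nonsynonymous.
Codon 8: CAG Gln / CAA Gln — synonymous.
Codon 9: AUA Ile / AUA Ile — identical.
Nonsynonymous differences: 4.

4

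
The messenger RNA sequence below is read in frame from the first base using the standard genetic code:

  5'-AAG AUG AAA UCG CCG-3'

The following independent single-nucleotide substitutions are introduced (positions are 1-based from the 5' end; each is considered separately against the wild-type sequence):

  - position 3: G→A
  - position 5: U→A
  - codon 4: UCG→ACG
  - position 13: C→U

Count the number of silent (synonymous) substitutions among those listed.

Codon 1: AAG (Lys) → AAA (Lys) — synonymous.
Codon 2: AUG (Met) → AAG (Lys) — missense.
Codon 4: UCG (Ser) → ACG (Thr) — missense.
Codon 5: CCG (Pro) → UCG (Ser) — missense.
Synonymous: 1 of 4.

1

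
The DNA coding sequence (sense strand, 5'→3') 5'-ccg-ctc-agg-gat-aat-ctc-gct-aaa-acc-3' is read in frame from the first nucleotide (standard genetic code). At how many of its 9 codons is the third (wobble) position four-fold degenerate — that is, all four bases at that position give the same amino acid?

5

Codon 1 CCG (Pro): third position 4-fold.
Codon 2 CTC (Leu): third position 4-fold.
Codon 3 AGG (Arg): third position 2-fold.
Codon 4 GAT (Asp): third position 2-fold.
Codon 5 AAT (Asn): third position 2-fold.
Codon 6 CTC (Leu): third position 4-fold.
Codon 7 GCT (Ala): third position 4-fold.
Codon 8 AAA (Lys): third position 2-fold.
Codon 9 ACC (Thr): third position 4-fold.
Four-fold degenerate third positions: 5.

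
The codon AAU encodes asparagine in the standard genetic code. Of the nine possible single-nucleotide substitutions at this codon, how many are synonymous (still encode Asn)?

Position 1: none → 0 synonymous.
Position 2: none → 0 synonymous.
Position 3: AAC → 1 synonymous.
Total: 0 + 0 + 1 = 1.

1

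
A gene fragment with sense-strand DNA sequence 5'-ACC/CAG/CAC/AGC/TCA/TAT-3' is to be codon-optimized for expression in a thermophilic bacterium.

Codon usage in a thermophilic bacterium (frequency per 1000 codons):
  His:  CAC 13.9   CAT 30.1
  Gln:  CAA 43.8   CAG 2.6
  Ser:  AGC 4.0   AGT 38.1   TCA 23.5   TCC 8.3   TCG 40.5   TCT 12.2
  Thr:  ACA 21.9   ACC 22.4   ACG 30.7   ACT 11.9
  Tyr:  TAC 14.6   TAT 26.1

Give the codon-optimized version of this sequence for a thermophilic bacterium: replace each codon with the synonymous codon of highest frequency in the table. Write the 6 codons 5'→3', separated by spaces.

ACG CAA CAT TCG TCG TAT

Codon 1 (Thr): best is ACG at 30.7.
Codon 2 (Gln): best is CAA at 43.8.
Codon 3 (His): best is CAT at 30.1.
Codon 4 (Ser): best is TCG at 40.5.
Codon 5 (Ser): best is TCG at 40.5.
Codon 6 (Tyr): best is TAT at 26.1.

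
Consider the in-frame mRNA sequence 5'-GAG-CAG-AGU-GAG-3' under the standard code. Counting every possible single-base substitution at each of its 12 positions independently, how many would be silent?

4

Codon 1 (GAG, Glu): 1 synonymous substitution.
Codon 2 (CAG, Gln): 1 synonymous substitution.
Codon 3 (AGU, Ser): 1 synonymous substitution.
Codon 4 (GAG, Glu): 1 synonymous substitution.
Total: 1 + 1 + 1 + 1 = 4.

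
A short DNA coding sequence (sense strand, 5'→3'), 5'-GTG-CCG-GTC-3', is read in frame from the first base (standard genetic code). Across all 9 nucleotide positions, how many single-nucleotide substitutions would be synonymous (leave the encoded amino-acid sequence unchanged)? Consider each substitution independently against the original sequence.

Codon 1 (GTG, Val): 3 synonymous substitutions.
Codon 2 (CCG, Pro): 3 synonymous substitutions.
Codon 3 (GTC, Val): 3 synonymous substitutions.
Total: 3 + 3 + 3 = 9.

9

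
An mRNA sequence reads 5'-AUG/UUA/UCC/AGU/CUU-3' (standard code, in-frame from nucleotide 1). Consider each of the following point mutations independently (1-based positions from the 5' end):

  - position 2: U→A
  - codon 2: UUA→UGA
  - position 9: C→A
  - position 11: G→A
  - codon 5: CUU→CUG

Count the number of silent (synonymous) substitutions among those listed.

2

Codon 1: AUG (Met) → AAG (Lys) — missense.
Codon 2: UUA (Leu) → UGA (Stop) — nonsense.
Codon 3: UCC (Ser) → UCA (Ser) — synonymous.
Codon 4: AGU (Ser) → AAU (Asn) — missense.
Codon 5: CUU (Leu) → CUG (Leu) — synonymous.
Synonymous: 2 of 5.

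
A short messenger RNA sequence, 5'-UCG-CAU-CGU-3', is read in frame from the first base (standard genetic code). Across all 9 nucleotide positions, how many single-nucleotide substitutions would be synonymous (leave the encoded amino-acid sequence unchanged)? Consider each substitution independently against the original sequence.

Codon 1 (UCG, Ser): 3 synonymous substitutions.
Codon 2 (CAU, His): 1 synonymous substitution.
Codon 3 (CGU, Arg): 3 synonymous substitutions.
Total: 3 + 1 + 3 = 7.

7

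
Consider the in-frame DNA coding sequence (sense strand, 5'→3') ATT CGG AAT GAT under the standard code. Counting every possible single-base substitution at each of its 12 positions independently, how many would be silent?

8

Codon 1 (ATT, Ile): 2 synonymous substitutions.
Codon 2 (CGG, Arg): 4 synonymous substitutions.
Codon 3 (AAT, Asn): 1 synonymous substitution.
Codon 4 (GAT, Asp): 1 synonymous substitution.
Total: 2 + 4 + 1 + 1 = 8.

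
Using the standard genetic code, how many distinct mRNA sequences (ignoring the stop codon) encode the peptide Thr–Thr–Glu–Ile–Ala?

384

Thr: 4 codons.
Thr: 4 codons.
Glu: 2 codons.
Ile: 3 codons.
Ala: 4 codons.
4 × 4 × 2 × 3 × 4 = 384.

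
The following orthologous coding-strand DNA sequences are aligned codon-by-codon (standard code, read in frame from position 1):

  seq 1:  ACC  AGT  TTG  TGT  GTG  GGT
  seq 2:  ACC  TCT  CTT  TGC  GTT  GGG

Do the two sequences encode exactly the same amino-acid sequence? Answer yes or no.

Codon 1: ACC Thr / ACC Thr — identical.
Codon 2: AGT Ser / TCT Ser — synonymous.
Codon 3: TTG Leu / CTT Leu — synonymous.
Codon 4: TGT Cys / TGC Cys — synonymous.
Codon 5: GTG Val / GTT Val — synonymous.
Codon 6: GGT Gly / GGG Gly — synonymous.
Nonsynonymous differences: 0 → same protein.

yes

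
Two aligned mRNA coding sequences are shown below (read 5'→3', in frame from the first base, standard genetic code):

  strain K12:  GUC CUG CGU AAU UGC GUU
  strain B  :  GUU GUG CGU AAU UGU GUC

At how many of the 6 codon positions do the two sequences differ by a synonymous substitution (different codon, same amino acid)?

3

Codon 1: GUC Val / GUU Val — synonymous.
Codon 2: CUG Leu / GUG Val — nonsynonymous.
Codon 3: CGU Arg / CGU Arg — identical.
Codon 4: AAU Asn / AAU Asn — identical.
Codon 5: UGC Cys / UGU Cys — synonymous.
Codon 6: GUU Val / GUC Val — synonymous.
Synonymous differences: 3.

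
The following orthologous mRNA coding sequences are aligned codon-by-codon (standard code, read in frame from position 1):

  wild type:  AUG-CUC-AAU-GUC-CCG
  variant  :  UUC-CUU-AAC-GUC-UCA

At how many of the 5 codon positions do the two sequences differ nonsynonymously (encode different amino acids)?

2

Codon 1: AUG Met / UUC Phe — nonsynonymous.
Codon 2: CUC Leu / CUU Leu — synonymous.
Codon 3: AAU Asn / AAC Asn — synonymous.
Codon 4: GUC Val / GUC Val — identical.
Codon 5: CCG Pro / UCA Ser — nonsynonymous.
Nonsynonymous differences: 2.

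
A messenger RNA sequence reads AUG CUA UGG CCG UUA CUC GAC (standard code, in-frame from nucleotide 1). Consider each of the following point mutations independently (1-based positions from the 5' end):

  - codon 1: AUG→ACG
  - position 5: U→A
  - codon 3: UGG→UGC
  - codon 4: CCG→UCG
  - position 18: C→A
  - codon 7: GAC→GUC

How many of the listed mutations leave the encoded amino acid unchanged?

1

Codon 1: AUG (Met) → ACG (Thr) — missense.
Codon 2: CUA (Leu) → CAA (Gln) — missense.
Codon 3: UGG (Trp) → UGC (Cys) — missense.
Codon 4: CCG (Pro) → UCG (Ser) — missense.
Codon 6: CUC (Leu) → CUA (Leu) — synonymous.
Codon 7: GAC (Asp) → GUC (Val) — missense.
Synonymous: 1 of 6.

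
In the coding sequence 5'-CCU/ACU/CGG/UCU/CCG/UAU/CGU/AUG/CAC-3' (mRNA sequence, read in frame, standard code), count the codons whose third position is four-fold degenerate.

Codon 1 CCU (Pro): third position 4-fold.
Codon 2 ACU (Thr): third position 4-fold.
Codon 3 CGG (Arg): third position 4-fold.
Codon 4 UCU (Ser): third position 4-fold.
Codon 5 CCG (Pro): third position 4-fold.
Codon 6 UAU (Tyr): third position 2-fold.
Codon 7 CGU (Arg): third position 4-fold.
Codon 8 AUG (Met): third position 1-fold.
Codon 9 CAC (His): third position 2-fold.
Four-fold degenerate third positions: 6.

6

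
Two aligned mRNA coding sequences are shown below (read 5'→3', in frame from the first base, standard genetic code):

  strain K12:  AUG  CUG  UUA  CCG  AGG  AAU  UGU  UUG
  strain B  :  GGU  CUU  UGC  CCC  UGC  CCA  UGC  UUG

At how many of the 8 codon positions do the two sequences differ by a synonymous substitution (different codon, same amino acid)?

3

Codon 1: AUG Met / GGU Gly — nonsynonymous.
Codon 2: CUG Leu / CUU Leu — synonymous.
Codon 3: UUA Leu / UGC Cys — nonsynonymous.
Codon 4: CCG Pro / CCC Pro — synonymous.
Codon 5: AGG Arg / UGC Cys — nonsynonymous.
Codon 6: AAU Asn / CCA Pro — nonsynonymous.
Codon 7: UGU Cys / UGC Cys — synonymous.
Codon 8: UUG Leu / UUG Leu — identical.
Synonymous differences: 3.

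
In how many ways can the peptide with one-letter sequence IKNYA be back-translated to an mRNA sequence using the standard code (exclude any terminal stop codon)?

Ile: 3 codons.
Lys: 2 codons.
Asn: 2 codons.
Tyr: 2 codons.
Ala: 4 codons.
3 × 2 × 2 × 2 × 4 = 96.

96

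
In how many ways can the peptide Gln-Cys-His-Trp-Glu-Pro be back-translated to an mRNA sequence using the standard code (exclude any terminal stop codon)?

Gln: 2 codons.
Cys: 2 codons.
His: 2 codons.
Trp: 1 codon.
Glu: 2 codons.
Pro: 4 codons.
2 × 2 × 2 × 1 × 2 × 4 = 64.

64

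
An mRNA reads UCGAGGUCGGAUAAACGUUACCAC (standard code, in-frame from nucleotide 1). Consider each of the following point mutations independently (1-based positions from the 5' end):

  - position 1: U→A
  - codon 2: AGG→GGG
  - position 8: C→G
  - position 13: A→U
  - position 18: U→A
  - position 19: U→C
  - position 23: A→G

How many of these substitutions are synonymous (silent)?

Codon 1: UCG (Ser) → ACG (Thr) — missense.
Codon 2: AGG (Arg) → GGG (Gly) — missense.
Codon 3: UCG (Ser) → UGG (Trp) — missense.
Codon 5: AAA (Lys) → UAA (Stop) — nonsense.
Codon 6: CGU (Arg) → CGA (Arg) — synonymous.
Codon 7: UAC (Tyr) → CAC (His) — missense.
Codon 8: CAC (His) → CGC (Arg) — missense.
Synonymous: 1 of 7.

1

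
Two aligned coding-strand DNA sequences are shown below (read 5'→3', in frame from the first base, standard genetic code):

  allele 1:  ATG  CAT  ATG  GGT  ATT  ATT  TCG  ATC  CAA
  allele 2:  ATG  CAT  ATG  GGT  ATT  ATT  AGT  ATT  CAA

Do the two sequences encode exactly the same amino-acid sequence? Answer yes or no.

yes

Codon 1: ATG Met / ATG Met — identical.
Codon 2: CAT His / CAT His — identical.
Codon 3: ATG Met / ATG Met — identical.
Codon 4: GGT Gly / GGT Gly — identical.
Codon 5: ATT Ile / ATT Ile — identical.
Codon 6: ATT Ile / ATT Ile — identical.
Codon 7: TCG Ser / AGT Ser — synonymous.
Codon 8: ATC Ile / ATT Ile — synonymous.
Codon 9: CAA Gln / CAA Gln — identical.
Nonsynonymous differences: 0 → same protein.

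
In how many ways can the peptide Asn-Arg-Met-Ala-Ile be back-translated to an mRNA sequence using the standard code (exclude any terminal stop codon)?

Asn: 2 codons.
Arg: 6 codons.
Met: 1 codon.
Ala: 4 codons.
Ile: 3 codons.
2 × 6 × 1 × 4 × 3 = 144.

144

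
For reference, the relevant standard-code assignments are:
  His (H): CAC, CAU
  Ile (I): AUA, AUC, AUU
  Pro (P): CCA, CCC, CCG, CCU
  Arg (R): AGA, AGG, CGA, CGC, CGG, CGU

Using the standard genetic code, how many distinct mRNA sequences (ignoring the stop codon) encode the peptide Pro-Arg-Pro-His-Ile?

576

Pro: 4 codons.
Arg: 6 codons.
Pro: 4 codons.
His: 2 codons.
Ile: 3 codons.
4 × 6 × 4 × 2 × 3 = 576.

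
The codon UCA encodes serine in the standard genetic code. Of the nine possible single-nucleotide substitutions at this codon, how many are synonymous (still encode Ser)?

3

Position 1: none → 0 synonymous.
Position 2: none → 0 synonymous.
Position 3: UCU, UCC, UCG → 3 synonymous.
Total: 0 + 0 + 3 = 3.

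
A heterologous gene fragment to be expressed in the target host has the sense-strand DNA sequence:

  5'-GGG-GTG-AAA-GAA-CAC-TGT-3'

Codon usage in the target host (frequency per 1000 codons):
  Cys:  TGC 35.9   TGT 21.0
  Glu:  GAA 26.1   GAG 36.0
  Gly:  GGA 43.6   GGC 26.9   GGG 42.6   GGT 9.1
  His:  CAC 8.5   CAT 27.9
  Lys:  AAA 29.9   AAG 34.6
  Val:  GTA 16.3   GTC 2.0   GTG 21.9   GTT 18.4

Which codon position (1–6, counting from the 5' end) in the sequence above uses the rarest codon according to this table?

Codon 1 GGG (Gly): 42.6 per 1000.
Codon 2 GTG (Val): 21.9 per 1000.
Codon 3 AAA (Lys): 29.9 per 1000.
Codon 4 GAA (Glu): 26.1 per 1000.
Codon 5 CAC (His): 8.5 per 1000.
Codon 6 TGT (Cys): 21.0 per 1000.
Lowest frequency is 8.5 at codon 5.

5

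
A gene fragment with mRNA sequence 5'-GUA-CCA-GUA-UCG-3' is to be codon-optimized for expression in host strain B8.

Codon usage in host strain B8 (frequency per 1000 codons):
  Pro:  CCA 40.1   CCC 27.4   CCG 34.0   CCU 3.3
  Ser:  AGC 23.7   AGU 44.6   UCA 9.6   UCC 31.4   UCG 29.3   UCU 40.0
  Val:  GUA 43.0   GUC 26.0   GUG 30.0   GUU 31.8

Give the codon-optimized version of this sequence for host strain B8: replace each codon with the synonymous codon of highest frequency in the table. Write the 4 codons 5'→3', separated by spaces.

Codon 1 (Val): best is GUA at 43.0.
Codon 2 (Pro): best is CCA at 40.1.
Codon 3 (Val): best is GUA at 43.0.
Codon 4 (Ser): best is AGU at 44.6.

GUA CCA GUA AGU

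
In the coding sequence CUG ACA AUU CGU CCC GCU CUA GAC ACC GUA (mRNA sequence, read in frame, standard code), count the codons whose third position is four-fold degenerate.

Codon 1 CUG (Leu): third position 4-fold.
Codon 2 ACA (Thr): third position 4-fold.
Codon 3 AUU (Ile): third position 3-fold.
Codon 4 CGU (Arg): third position 4-fold.
Codon 5 CCC (Pro): third position 4-fold.
Codon 6 GCU (Ala): third position 4-fold.
Codon 7 CUA (Leu): third position 4-fold.
Codon 8 GAC (Asp): third position 2-fold.
Codon 9 ACC (Thr): third position 4-fold.
Codon 10 GUA (Val): third position 4-fold.
Four-fold degenerate third positions: 8.

8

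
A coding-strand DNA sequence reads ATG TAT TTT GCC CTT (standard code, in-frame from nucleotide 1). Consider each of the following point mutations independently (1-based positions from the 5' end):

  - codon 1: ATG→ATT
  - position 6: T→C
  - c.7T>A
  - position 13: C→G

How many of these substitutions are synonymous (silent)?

1

Codon 1: ATG (Met) → ATT (Ile) — missense.
Codon 2: TAT (Tyr) → TAC (Tyr) — synonymous.
Codon 3: TTT (Phe) → ATT (Ile) — missense.
Codon 5: CTT (Leu) → GTT (Val) — missense.
Synonymous: 1 of 4.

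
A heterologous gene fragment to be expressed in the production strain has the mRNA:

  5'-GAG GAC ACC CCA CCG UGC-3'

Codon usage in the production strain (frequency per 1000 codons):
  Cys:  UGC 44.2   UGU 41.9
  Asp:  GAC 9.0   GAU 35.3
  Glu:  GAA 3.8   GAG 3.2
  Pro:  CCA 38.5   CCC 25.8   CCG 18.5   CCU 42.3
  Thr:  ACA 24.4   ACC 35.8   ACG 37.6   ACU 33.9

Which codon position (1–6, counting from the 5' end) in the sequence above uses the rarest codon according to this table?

1

Codon 1 GAG (Glu): 3.2 per 1000.
Codon 2 GAC (Asp): 9.0 per 1000.
Codon 3 ACC (Thr): 35.8 per 1000.
Codon 4 CCA (Pro): 38.5 per 1000.
Codon 5 CCG (Pro): 18.5 per 1000.
Codon 6 UGC (Cys): 44.2 per 1000.
Lowest frequency is 3.2 at codon 1.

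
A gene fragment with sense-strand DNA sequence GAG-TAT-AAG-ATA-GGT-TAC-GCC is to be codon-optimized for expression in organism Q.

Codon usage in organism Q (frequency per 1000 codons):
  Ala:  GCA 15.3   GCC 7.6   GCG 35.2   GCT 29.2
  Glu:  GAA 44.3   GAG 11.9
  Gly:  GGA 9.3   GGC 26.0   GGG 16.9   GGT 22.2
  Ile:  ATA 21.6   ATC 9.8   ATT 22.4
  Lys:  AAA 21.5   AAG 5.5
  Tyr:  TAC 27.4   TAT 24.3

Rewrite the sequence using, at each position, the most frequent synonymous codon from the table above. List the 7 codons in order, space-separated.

Codon 1 (Glu): best is GAA at 44.3.
Codon 2 (Tyr): best is TAC at 27.4.
Codon 3 (Lys): best is AAA at 21.5.
Codon 4 (Ile): best is ATT at 22.4.
Codon 5 (Gly): best is GGC at 26.0.
Codon 6 (Tyr): best is TAC at 27.4.
Codon 7 (Ala): best is GCG at 35.2.

GAA TAC AAA ATT GGC TAC GCG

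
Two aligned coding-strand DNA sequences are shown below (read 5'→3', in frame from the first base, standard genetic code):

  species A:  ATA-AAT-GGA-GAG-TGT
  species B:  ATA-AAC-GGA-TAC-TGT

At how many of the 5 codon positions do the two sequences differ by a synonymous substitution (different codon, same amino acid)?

Codon 1: ATA Ile / ATA Ile — identical.
Codon 2: AAT Asn / AAC Asn — synonymous.
Codon 3: GGA Gly / GGA Gly — identical.
Codon 4: GAG Glu / TAC Tyr — nonsynonymous.
Codon 5: TGT Cys / TGT Cys — identical.
Synonymous differences: 1.

1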